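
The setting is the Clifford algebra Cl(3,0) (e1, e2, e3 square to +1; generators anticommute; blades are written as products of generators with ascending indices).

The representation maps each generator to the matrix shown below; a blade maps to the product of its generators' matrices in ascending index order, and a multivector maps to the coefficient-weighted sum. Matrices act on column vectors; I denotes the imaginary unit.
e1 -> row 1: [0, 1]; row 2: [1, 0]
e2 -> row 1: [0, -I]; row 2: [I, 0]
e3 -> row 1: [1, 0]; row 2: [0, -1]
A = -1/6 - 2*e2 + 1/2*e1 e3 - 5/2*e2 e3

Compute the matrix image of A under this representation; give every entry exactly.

Bivector images (products of the table entries): rho(e1 e3) = rho(e1)rho(e3) = row 1: [0, -1]; row 2: [1, 0]; rho(e2 e3) = rho(e2)rho(e3) = row 1: [0, I]; row 2: [I, 0].
M = (-1/6)*1 + (-2)*rho(e2) + (1/2)*rho(e1 e3) + (-5/2)*rho(e2 e3), summed entrywise (1 is the identity matrix):
Answer: row 1: [-1/6, -1/2 - I/2]; row 2: [1/2 - 9*I/2, -1/6]


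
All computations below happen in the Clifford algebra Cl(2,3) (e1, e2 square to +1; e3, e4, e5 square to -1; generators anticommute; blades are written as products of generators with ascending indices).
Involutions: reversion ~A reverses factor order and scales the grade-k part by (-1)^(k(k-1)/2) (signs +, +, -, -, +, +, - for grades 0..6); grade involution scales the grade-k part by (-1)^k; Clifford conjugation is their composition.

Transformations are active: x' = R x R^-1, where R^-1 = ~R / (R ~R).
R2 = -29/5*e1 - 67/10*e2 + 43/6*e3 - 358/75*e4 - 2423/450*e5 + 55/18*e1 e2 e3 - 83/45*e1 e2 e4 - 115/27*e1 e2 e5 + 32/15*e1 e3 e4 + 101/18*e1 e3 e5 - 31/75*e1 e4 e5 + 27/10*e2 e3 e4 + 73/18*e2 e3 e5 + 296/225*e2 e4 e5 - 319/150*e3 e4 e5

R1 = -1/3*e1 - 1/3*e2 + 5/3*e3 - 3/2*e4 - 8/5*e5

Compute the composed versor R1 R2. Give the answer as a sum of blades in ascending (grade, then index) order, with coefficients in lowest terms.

Distribute over the terms of R1 (each basis-blade product reordered to ascending indices, repeated generators contracted through their squares):
(-1/3*e1) R2 = 29/15 + 67/30*e1 e2 - 43/18*e1 e3 + 358/225*e1 e4 + 2423/1350*e1 e5 - 55/54*e2 e3 + 83/135*e2 e4 + 115/81*e2 e5 - 32/45*e3 e4 - 101/54*e3 e5 + 31/225*e4 e5 - 9/10*e1 e2 e3 e4 - 73/54*e1 e2 e3 e5 - 296/675*e1 e2 e4 e5 + 319/450*e1 e3 e4 e5
(-1/3*e2) R2 = 67/30 - 29/15*e1 e2 + 55/54*e1 e3 - 83/135*e1 e4 - 115/81*e1 e5 - 43/18*e2 e3 + 358/225*e2 e4 + 2423/1350*e2 e5 - 9/10*e3 e4 - 73/54*e3 e5 - 296/675*e4 e5 + 32/45*e1 e2 e3 e4 + 101/54*e1 e2 e3 e5 - 31/225*e1 e2 e4 e5 + 319/450*e2 e3 e4 e5
(5/3*e3) R2 = -215/18 - 275/54*e1 e2 + 29/3*e1 e3 + 32/9*e1 e4 + 505/54*e1 e5 + 67/6*e2 e3 + 9/2*e2 e4 + 365/54*e2 e5 - 358/45*e3 e4 - 2423/270*e3 e5 + 319/90*e4 e5 - 83/27*e1 e2 e3 e4 - 575/81*e1 e2 e3 e5 + 31/45*e1 e3 e4 e5 - 296/135*e2 e3 e4 e5
(-3/2*e4) R2 = -179/25 - 83/30*e1 e2 + 16/5*e1 e3 - 87/10*e1 e4 + 31/50*e1 e5 + 81/20*e2 e3 - 201/20*e2 e4 - 148/75*e2 e5 + 43/4*e3 e4 + 319/100*e3 e5 + 2423/300*e4 e5 + 55/12*e1 e2 e3 e4 + 115/18*e1 e2 e4 e5 - 101/12*e1 e3 e4 e5 - 73/12*e2 e3 e4 e5
(-8/5*e5) R2 = -9692/1125 - 184/27*e1 e2 + 404/45*e1 e3 - 248/375*e1 e4 - 232/25*e1 e5 + 292/45*e2 e3 + 2368/1125*e2 e4 - 268/25*e2 e5 - 1276/375*e3 e4 + 172/15*e3 e5 - 2864/375*e4 e5 + 44/9*e1 e2 e3 e5 - 664/225*e1 e2 e4 e5 + 256/75*e1 e3 e4 e5 + 108/25*e2 e3 e4 e5
Summing the partial products and collecting blades:
Answer: -26497/1125 - 3881/270*e1 e2 + 2764/135*e1 e3 - 32599/6750*e1 e4 + 4321/4050*e1 e5 + 9881/540*e2 e3 - 16729/13500*e2 e4 - 5507/2025*e2 e5 - 3329/1500*e3 e4 + 6643/2700*e3 e5 + 49721/13500*e4 e5 + 713/540*e1 e2 e3 e4 - 137/81*e1 e2 e3 e5 + 3863/1350*e1 e2 e4 e5 - 649/180*e1 e3 e4 e5 - 8767/2700*e2 e3 e4 e5


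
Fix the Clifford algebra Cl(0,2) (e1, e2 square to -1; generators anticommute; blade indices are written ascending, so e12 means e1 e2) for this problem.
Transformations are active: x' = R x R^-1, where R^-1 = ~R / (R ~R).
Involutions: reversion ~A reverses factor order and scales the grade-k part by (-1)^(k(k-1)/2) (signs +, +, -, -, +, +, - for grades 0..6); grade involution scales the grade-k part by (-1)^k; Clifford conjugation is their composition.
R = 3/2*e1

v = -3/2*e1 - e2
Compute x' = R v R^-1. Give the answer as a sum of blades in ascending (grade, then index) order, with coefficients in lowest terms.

~R = 3/2*e1, and R ~R = -9/4, so R^-1 = ~R / (-9/4).
R v = 9/4 - 3/2*e12
Answer: -3/2*e1 + e2


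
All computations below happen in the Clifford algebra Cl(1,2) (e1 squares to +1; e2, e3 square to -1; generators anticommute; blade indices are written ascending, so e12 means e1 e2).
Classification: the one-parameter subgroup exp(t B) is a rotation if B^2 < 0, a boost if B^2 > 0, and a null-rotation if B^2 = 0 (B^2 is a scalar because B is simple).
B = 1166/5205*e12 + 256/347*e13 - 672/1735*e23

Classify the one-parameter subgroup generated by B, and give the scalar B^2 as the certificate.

B^2 term by term: the squares give (1166/5205)^2*(e12)^2 + (256/347)^2*(e13)^2 + (-672/1735)^2*(e23)^2 = 1359556/27092025*(+1) + 65536/120409*(+1) + 451584/3010225*(-1) = 4/9 (each basis 2-blade squares to minus the product of its generators' squares); cross terms between blades sharing an index anticommute and cancel. So B^2 = 4/9.
Answer: boost, certificate B^2 = 4/9. B^2 = 4/9 is basis-independent, so its sign is the whole story.


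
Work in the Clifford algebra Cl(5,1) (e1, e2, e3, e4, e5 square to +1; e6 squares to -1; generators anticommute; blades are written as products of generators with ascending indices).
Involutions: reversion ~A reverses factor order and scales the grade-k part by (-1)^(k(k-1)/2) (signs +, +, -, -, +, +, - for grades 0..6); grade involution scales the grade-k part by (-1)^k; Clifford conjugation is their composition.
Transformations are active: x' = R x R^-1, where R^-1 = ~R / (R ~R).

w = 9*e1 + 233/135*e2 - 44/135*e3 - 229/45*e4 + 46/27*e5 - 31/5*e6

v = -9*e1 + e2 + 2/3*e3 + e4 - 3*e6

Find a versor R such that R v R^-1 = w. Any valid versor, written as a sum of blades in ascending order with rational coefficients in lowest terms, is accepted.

The midline construction: v and w both square to 670/9, so reflecting in their sum 368/135*e2 + 46/135*e3 - 184/45*e4 + 46/27*e5 - 46/5*e6 exchanges them.
Answer: 368/135*e2 + 46/135*e3 - 184/45*e4 + 46/27*e5 - 46/5*e6


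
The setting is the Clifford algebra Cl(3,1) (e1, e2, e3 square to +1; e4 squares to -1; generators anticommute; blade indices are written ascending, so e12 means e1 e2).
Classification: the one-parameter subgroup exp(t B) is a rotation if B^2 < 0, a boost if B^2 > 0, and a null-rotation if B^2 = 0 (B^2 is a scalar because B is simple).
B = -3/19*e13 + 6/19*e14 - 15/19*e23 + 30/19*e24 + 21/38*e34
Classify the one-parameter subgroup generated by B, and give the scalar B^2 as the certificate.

B^2 term by term: the squares give (-3/19)^2*(e13)^2 + (6/19)^2*(e14)^2 + (-15/19)^2*(e23)^2 + (30/19)^2*(e24)^2 + (21/38)^2*(e34)^2 = 9/361*(-1) + 36/361*(+1) + 225/361*(-1) + 900/361*(+1) + 441/1444*(+1) = 9/4 (each basis 2-blade squares to minus the product of its generators' squares); cross terms between blades sharing an index anticommute and cancel; the commuting (index-disjoint) pairs give grade-4 terms 2*c*c'*(blade product), which cancel blade by blade — e1234: 180/361 - 180/361 = 0 — confirming B is simple. So B^2 = 9/4.
Answer: boost, certificate B^2 = 9/4. Check the certificate: B^2 = 9/4, and that sign is decisive whatever form B takes.


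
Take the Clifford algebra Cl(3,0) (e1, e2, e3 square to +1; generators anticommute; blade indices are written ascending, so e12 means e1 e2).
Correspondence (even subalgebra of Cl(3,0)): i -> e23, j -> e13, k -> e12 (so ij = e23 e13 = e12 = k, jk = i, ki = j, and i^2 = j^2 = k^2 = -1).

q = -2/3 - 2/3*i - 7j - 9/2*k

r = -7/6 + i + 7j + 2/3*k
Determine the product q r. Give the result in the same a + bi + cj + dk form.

In blades: q = -2/3 - 9/2*e12 - 7*e13 - 2/3*e23, r = -7/6 + 2/3*e12 + 7*e13 + e23.
Distribute q over r term by term (generator squares from the signature, products reordered to ascending indices): (-2/3)*r = 7/9 - 4/9*e12 - 14/3*e13 - 2/3*e23; (-9/2*e12)*r = 3 + 21/4*e12 - 9/2*e13 + 63/2*e23; (-7*e13)*r = 49 + 7*e12 + 49/6*e13 - 14/3*e23; (-2/3*e23)*r = 2/3 - 14/3*e12 + 4/9*e13 + 7/9*e23.
Sum: 481/9 + 257/36*e12 - 5/9*e13 + 485/18*e23; translating back through the correspondence:
Answer: 481/9 + 485/18*i - 5/9*j + 257/36*k


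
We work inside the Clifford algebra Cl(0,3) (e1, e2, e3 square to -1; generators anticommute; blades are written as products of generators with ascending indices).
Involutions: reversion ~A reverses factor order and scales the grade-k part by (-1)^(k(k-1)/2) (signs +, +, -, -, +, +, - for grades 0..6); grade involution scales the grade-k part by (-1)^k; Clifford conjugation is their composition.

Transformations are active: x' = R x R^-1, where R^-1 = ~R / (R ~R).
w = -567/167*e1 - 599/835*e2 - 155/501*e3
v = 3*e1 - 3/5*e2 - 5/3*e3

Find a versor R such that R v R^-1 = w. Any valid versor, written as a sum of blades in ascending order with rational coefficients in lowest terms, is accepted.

A norm check does it: q(v) = q(w) = -2731/225, hence R = v + w = -66/167*e1 - 220/167*e2 - 330/167*e3 realises the map — parallel part kept, (v - w)/2 negated, v carried to w.
Answer: -66/167*e1 - 220/167*e2 - 330/167*e3


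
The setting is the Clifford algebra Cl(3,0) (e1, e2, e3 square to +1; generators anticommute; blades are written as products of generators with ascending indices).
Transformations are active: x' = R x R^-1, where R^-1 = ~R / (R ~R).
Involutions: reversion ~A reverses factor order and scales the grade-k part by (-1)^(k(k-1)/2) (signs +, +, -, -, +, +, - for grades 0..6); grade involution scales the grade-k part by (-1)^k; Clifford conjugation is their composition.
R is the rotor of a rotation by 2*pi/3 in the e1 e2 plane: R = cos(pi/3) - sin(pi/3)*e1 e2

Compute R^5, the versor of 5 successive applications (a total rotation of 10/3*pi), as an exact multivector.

Rotor phase runs at HALF the rotation angle; powers of one rotor simply add phase, so after 5 steps in e1 e2 the phase is 5*pi/3 = 5*pi/3 and R^5 = cos(5*pi/3) - sin(5*pi/3)*e1 e2.
cos(5*pi/3) = 1/2 and sin(5*pi/3) = -sqrt(3)/2, so R^5 = 1/2 + sqrt(3)/2*e1 e2. The net rotation is 4/3*pi (after discarding 1 full turn, each of which contributes a factor -1 to the rotor); the rotor keeps the half-angle phase exactly.
Answer: 1/2 + sqrt(3)/2*e1 e2


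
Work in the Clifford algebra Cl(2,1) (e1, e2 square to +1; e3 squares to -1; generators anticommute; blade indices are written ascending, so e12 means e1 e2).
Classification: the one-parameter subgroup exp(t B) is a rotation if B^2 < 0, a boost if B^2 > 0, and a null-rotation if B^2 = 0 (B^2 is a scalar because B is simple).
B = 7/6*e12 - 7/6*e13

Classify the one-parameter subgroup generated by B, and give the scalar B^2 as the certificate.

B^2 term by term: the squares give (7/6)^2*(e12)^2 + (-7/6)^2*(e13)^2 = 49/36*(-1) + 49/36*(+1) = 0 (each basis 2-blade squares to minus the product of its generators' squares); cross terms between blades sharing an index anticommute and cancel. So B^2 = 0.
Answer: null-rotation, certificate B^2 = 0. The invariant at work: B^2 = 0 is unchanged by conjugation, hence its sign classifies the subgroup whatever basis B is written in.


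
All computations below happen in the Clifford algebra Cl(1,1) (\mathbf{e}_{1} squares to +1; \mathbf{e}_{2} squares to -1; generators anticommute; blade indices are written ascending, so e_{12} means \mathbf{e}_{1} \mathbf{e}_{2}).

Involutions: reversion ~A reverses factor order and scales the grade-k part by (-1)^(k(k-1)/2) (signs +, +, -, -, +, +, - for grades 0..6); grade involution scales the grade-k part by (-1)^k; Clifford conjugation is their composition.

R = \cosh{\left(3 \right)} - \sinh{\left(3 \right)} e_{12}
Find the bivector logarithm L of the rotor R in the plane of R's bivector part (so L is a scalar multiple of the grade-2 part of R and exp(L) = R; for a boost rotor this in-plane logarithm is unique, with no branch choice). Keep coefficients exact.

The scalar part of R is \cosh{\left(3 \right)}, so cosh pins the rapidity up to sign — the sign comes from the bivector part; dividing that part by sinh of the rapidity yields the plane, and the in-plane L = rapidity * plane is unique because the two sign choices cancel.
Concretely: cosh(rapidity) = \cosh{\left(3 \right)} gives rapidity = ±3, and since rapidity/sinh(rapidity) is even the sign is immaterial: L = (rapidity/sinh(rapidity)) * <R>_2 = (\frac{3}{\sinh{\left(3 \right)}}) * <R>_2.
Answer: -3 e_{12}


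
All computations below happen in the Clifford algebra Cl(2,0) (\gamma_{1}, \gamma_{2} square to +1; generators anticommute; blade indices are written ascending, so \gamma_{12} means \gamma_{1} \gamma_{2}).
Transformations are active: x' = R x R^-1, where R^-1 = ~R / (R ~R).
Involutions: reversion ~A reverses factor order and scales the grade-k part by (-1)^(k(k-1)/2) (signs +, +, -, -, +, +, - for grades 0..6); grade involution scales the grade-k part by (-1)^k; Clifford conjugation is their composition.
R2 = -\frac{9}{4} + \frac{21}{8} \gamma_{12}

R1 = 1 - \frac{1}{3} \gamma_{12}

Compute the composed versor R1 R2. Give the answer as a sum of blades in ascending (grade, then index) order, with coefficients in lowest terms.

Distribute over the terms of R1 (each basis-blade product reordered to ascending indices, repeated generators contracted through their squares):
(1) R2 = -\frac{9}{4} + \frac{21}{8} \gamma_{12}
(-\frac{1}{3} \gamma_{12}) R2 = \frac{7}{8} + \frac{3}{4} \gamma_{12}
Summing the partial products and collecting blades:
Answer: -\frac{11}{8} + \frac{27}{8} \gamma_{12}


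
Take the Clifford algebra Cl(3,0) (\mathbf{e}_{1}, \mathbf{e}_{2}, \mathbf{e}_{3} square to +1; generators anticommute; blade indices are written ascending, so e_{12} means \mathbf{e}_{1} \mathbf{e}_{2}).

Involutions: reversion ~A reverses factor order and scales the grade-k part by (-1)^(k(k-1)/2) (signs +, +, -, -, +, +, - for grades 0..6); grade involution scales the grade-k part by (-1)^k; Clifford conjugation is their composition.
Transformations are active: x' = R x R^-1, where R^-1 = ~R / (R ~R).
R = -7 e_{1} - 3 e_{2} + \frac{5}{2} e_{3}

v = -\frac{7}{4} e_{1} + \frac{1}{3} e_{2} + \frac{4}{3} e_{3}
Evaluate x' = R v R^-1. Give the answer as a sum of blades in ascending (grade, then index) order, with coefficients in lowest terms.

~R = -7 e_{1} - 3 e_{2} + \frac{5}{2} e_{3}, and R ~R = \frac{257}{4}, so R^-1 = ~R / (\frac{257}{4}).
R v = \frac{175}{12} - \frac{91}{12} e_{12} - \frac{119}{24} e_{13} - \frac{29}{6} e_{23}
Answer: -\frac{4403}{3084} e_{1} - \frac{1307}{771} e_{2} - \frac{51}{257} e_{3}


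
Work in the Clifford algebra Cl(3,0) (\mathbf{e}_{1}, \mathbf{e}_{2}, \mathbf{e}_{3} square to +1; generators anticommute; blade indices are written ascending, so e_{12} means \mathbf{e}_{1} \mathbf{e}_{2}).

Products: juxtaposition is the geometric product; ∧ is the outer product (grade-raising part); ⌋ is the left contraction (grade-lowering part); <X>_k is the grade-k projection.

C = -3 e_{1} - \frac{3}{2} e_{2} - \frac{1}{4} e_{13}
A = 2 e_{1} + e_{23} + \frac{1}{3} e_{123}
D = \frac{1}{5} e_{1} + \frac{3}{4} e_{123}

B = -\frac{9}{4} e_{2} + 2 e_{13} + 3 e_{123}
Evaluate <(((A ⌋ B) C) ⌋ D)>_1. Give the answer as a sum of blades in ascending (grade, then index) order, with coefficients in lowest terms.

step 1: -1 - 3 e_{1} + 4 e_{3} + 6 e_{23}
step 2: 9 + 4 e_{1} + \frac{3}{2} e_{2} + \frac{39}{4} e_{3} + 3 e_{12} + \frac{49}{4} e_{13} + 6 e_{23} - 18 e_{123}
step 3: \frac{143}{10} - \frac{27}{10} e_{1} + \frac{147}{16} e_{2} - \frac{9}{4} e_{3} + \frac{117}{16} e_{12} - \frac{9}{8} e_{13} + 3 e_{23} + \frac{27}{4} e_{123}
step 4: -\frac{27}{10} e_{1} + \frac{147}{16} e_{2} - \frac{9}{4} e_{3}
Answer: -\frac{27}{10} e_{1} + \frac{147}{16} e_{2} - \frac{9}{4} e_{3}


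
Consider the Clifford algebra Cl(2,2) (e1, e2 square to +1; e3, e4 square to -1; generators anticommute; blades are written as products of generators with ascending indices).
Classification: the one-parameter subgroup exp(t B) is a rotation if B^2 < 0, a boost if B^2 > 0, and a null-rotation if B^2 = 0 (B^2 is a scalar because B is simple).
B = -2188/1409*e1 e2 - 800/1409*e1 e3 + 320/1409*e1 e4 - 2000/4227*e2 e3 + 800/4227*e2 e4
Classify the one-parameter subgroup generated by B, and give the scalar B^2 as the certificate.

B^2 term by term: the squares give (-2188/1409)^2*(e1 e2)^2 + (-800/1409)^2*(e1 e3)^2 + (320/1409)^2*(e1 e4)^2 + (-2000/4227)^2*(e2 e3)^2 + (800/4227)^2*(e2 e4)^2 = 4787344/1985281*(-1) + 640000/1985281*(+1) + 102400/1985281*(+1) + 4000000/17867529*(+1) + 640000/17867529*(+1) = -16/9 (each basis 2-blade squares to minus the product of its generators' squares); cross terms between blades sharing an index anticommute and cancel; the commuting (index-disjoint) pairs give grade-4 terms 2*c*c'*(blade product), which cancel blade by blade — e1 e2 e3 e4: 1280000/5955843 - 1280000/5955843 = 0 — confirming B is simple. So B^2 = -16/9.
Answer: rotation, certificate B^2 = -16/9. B^2 = -16/9 is basis-independent, so its sign is the whole story.


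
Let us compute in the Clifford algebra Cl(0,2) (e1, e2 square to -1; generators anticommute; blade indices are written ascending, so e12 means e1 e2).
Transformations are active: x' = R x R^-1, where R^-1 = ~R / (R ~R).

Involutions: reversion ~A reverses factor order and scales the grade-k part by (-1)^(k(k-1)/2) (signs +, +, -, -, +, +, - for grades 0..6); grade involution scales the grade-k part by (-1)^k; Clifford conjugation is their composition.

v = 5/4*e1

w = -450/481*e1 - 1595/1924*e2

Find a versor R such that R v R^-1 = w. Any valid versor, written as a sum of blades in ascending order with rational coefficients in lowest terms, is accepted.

The midline construction: v and w both square to -25/16, so reflecting in their sum 605/1924*e1 - 1595/1924*e2 exchanges them.
Answer: 605/1924*e1 - 1595/1924*e2


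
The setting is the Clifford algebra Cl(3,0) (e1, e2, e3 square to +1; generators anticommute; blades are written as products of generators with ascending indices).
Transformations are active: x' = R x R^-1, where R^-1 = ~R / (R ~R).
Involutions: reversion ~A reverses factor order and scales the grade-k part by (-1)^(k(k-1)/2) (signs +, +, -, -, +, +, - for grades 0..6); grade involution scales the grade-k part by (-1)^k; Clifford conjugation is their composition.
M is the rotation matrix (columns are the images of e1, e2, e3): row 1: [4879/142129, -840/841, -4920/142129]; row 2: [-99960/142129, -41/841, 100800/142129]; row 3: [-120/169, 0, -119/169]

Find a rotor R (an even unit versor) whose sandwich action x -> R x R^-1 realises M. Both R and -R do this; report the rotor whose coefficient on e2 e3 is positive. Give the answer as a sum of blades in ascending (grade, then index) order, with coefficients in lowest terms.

Method: write R = a + b12*e1 e2 + b13*e1 e3 + b23*e2 e3 with a^2 + b12^2 + b13^2 + b23^2 = 1 (so R^-1 = ~R). Expanding the columns R e_j ~R gives tr M = 4a^2 - 1 and, from the antisymmetric part, M21 - M12 = -4a*b12, M13 - M31 = 4a*b13, M32 - M23 = -4a*b23.
Here tr M = -102129/142129, so a^2 = (1 + tr M)/4 = 10000/142129 and a = ±100/377. Taking a = 100/377: M21 - M12 = 42000/142129, M13 - M31 = 96000/142129, M32 - M23 = -100800/142129, giving b12 = -105/377, b13 = 240/377, b23 = 252/377, i.e. R = 100/377 - 105/377*e1 e2 + 240/377*e1 e3 + 252/377*e2 e3.
Its e2 e3 coefficient is already positive.
Answer: 100/377 - 105/377*e1 e2 + 240/377*e1 e3 + 252/377*e2 e3. Why the constraint matters: R and -R act identically through the sandwich — M has trace -102129/142129 either way — so only the sign condition on e2 e3 picks one of the two preimages.


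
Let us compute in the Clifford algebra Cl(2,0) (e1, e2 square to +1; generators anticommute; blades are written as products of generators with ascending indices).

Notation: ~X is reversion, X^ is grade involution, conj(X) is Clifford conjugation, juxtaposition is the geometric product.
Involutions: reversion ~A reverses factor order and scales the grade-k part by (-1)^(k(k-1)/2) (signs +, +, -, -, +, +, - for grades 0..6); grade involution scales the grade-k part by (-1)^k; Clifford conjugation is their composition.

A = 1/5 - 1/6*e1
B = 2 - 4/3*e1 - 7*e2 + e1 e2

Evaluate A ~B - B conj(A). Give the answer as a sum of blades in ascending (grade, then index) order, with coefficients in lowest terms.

first term: 28/45 - 3/5*e1 - 37/30*e2 + 29/30*e1 e2
second term: 8/45 + 1/15*e1 - 47/30*e2 + 41/30*e1 e2
Answer: 4/9 - 2/3*e1 + 1/3*e2 - 2/5*e1 e2


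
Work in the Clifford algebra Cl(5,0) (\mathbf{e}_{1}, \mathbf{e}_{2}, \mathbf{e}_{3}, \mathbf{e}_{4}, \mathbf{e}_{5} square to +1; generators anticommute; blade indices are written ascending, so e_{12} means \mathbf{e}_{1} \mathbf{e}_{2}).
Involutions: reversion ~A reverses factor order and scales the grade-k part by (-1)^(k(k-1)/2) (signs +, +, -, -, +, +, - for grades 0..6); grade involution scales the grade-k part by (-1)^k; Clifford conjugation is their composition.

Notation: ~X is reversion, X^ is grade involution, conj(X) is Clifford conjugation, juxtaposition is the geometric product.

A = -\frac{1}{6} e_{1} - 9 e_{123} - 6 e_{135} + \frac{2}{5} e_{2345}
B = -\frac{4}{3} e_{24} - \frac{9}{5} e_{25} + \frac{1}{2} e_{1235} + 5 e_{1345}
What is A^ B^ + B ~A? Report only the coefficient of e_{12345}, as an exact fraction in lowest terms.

first term: -3 e_{2} + 30 e_{4} - \frac{9}{2} e_{5} - 2 e_{12} - \frac{1}{5} e_{14} + \frac{18}{25} e_{34} - \frac{8}{15} e_{35} - \frac{54}{5} e_{123} - \frac{2}{9} e_{124} - \frac{3}{10} e_{125} + 12 e_{134} + \frac{81}{5} e_{135} + \frac{1}{12} e_{235} + 45 e_{245} + \frac{5}{6} e_{345} + 8 e_{12345}
second term: 3 e_{2} - 30 e_{4} + \frac{9}{2} e_{5} + 2 e_{12} + \frac{1}{5} e_{14} + \frac{18}{25} e_{34} - \frac{8}{15} e_{35} + \frac{54}{5} e_{123} + \frac{2}{9} e_{124} + \frac{3}{10} e_{125} - 12 e_{134} - \frac{81}{5} e_{135} + \frac{1}{12} e_{235} + 45 e_{245} + \frac{5}{6} e_{345} + 8 e_{12345}
Answer: 16


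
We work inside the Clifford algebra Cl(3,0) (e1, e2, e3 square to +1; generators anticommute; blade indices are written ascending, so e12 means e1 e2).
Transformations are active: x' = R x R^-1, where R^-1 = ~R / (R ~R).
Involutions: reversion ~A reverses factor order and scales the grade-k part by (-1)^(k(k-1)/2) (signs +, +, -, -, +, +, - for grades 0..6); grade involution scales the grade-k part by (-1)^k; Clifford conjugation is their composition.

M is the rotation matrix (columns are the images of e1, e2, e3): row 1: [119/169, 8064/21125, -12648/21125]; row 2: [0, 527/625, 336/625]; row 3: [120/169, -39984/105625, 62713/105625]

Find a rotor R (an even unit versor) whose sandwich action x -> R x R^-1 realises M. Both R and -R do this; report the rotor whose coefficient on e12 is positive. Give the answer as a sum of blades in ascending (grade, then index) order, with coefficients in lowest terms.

Method: write R = a + b12*e12 + b13*e13 + b23*e23 with a^2 + b12^2 + b13^2 + b23^2 = 1 (so R^-1 = ~R). Expanding the columns R e_j ~R gives tr M = 4a^2 - 1 and, from the antisymmetric part, M21 - M12 = -4a*b12, M13 - M31 = 4a*b13, M32 - M23 = -4a*b23.
Here tr M = 226151/105625, so a^2 = (1 + tr M)/4 = 82944/105625 and a = ±288/325. Taking a = 288/325: M21 - M12 = -8064/21125, M13 - M31 = -27648/21125, M32 - M23 = -96768/105625, giving b12 = 7/65, b13 = -24/65, b23 = 84/325, i.e. R = 288/325 + 7/65*e12 - 24/65*e13 + 84/325*e23.
Its e12 coefficient is already positive.
Answer: 288/325 + 7/65*e12 - 24/65*e13 + 84/325*e23. Note: both R and -R realise this M (trace 226151/105625); the covering map identifies them, and the e12-coefficient sign is the tie-breaker.


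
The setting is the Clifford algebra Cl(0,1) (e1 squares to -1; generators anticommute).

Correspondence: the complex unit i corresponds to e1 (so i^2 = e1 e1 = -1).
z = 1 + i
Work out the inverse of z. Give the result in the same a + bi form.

In blades: z = 1 + e1.
With qbar = 1 - e1 (scalar fixed, mapped units negated), z qbar = 2 (the sum of squared coefficients), so z^-1 = qbar / (2) = 1/2 - 1/2*e1; translating back:
Answer: 1/2 - 1/2*i


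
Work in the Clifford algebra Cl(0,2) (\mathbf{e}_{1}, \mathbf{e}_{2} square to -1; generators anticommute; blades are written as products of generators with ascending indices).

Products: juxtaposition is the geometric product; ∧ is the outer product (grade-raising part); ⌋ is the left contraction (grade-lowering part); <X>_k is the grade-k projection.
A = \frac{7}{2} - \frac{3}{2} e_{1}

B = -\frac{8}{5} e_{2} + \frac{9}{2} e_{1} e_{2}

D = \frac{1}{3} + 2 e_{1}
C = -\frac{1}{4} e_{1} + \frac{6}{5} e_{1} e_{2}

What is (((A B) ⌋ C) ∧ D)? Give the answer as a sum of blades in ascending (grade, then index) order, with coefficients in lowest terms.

step 1: \frac{23}{20} e_{2} + \frac{363}{20} e_{1} e_{2}
step 2: -\frac{1089}{50} + \frac{69}{50} e_{1}
step 3: -\frac{363}{50} - \frac{431}{10} e_{1}
Answer: -\frac{363}{50} - \frac{431}{10} e_{1}


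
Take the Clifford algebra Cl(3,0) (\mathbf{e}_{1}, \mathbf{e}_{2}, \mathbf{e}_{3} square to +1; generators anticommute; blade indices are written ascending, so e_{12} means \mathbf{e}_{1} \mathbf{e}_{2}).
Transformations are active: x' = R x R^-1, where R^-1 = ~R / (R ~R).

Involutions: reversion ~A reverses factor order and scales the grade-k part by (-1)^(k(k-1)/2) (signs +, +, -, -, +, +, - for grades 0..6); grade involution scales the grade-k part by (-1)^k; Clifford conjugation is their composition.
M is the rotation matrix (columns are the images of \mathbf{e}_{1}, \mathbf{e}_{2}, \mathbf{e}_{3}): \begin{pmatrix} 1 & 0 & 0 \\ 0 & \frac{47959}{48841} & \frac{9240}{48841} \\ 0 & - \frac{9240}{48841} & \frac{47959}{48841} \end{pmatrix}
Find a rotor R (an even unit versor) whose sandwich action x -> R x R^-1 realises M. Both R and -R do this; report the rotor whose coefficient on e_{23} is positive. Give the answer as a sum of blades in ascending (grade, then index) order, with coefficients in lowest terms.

Method: write R = a + b12*e_{12} + b13*e_{13} + b23*e_{23} with a^2 + b12^2 + b13^2 + b23^2 = 1 (so R^-1 = ~R). Expanding the columns R e_j ~R gives tr M = 4a^2 - 1 and, from the antisymmetric part, M21 - M12 = -4a*b12, M13 - M31 = 4a*b13, M32 - M23 = -4a*b23.
Here tr M = \frac{144759}{48841}, so a^2 = (1 + tr M)/4 = \frac{48400}{48841} and a = ±\frac{220}{221}. Taking a = \frac{220}{221}: M21 - M12 = 0, M13 - M31 = 0, M32 - M23 = -\frac{18480}{48841}, giving b12 = 0, b13 = 0, b23 = \frac{21}{221}, i.e. R = \frac{220}{221} + \frac{21}{221} e_{23}.
Its e_{23} coefficient is already positive.
Answer: \frac{220}{221} + \frac{21}{221} e_{23}. Key observation: the double cover Spin(3) -> SO(3) sends R and -R to the same matrix (trace \frac{144759}{48841} here), so the stated sign of the e_{23} coefficient is what selects one sheet.


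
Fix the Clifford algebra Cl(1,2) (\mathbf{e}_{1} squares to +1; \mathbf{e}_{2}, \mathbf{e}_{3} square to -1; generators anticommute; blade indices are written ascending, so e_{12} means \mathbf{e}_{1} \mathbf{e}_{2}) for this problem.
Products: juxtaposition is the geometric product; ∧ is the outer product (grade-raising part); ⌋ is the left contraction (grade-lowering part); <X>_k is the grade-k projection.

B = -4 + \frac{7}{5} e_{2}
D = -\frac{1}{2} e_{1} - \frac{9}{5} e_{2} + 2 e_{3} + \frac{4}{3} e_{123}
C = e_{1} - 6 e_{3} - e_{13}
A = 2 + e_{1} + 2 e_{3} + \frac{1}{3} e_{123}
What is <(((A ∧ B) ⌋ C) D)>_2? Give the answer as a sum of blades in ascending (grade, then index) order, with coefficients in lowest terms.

step 1: -8 - 4 e_{1} + \frac{14}{5} e_{2} - 8 e_{3} + \frac{7}{5} e_{12} - \frac{14}{5} e_{23} - \frac{4}{3} e_{123}
step 2: -52 + 52 e_{3} + 8 e_{13}
step 3: -104 + 10 e_{1} + \frac{1244}{15} e_{2} - 100 e_{3} - \frac{208}{3} e_{12} + 26 e_{13} + \frac{468}{5} e_{23} - \frac{824}{15} e_{123}
step 4: -\frac{208}{3} e_{12} + 26 e_{13} + \frac{468}{5} e_{23}
Answer: -\frac{208}{3} e_{12} + 26 e_{13} + \frac{468}{5} e_{23}


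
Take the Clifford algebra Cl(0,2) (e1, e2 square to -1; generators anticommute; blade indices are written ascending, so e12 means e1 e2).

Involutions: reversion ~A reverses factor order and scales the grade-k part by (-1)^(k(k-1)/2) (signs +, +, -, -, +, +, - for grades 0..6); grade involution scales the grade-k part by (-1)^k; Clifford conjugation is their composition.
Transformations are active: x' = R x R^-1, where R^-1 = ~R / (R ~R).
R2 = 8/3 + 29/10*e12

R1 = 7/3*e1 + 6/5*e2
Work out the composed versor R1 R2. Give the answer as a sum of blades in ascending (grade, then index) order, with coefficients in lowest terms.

Distribute over the terms of R1 (each basis-blade product reordered to ascending indices, repeated generators contracted through their squares):
(7/3*e1) R2 = 56/9*e1 - 203/30*e2
(6/5*e2) R2 = 87/25*e1 + 16/5*e2
Summing the partial products and collecting blades:
Answer: 2183/225*e1 - 107/30*e2


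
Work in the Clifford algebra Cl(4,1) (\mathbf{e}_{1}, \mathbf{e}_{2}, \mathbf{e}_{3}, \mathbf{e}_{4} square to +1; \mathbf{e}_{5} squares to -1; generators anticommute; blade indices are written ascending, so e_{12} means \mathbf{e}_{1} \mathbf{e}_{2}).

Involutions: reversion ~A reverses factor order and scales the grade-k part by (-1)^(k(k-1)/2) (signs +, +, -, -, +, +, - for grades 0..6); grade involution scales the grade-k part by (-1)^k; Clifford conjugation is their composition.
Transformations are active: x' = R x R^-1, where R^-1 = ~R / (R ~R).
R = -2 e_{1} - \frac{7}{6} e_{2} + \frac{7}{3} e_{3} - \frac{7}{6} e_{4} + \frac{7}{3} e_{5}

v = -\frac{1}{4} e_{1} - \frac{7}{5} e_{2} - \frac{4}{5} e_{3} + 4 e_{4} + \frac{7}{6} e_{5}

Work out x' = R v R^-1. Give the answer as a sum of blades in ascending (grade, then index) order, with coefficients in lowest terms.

~R = -2 e_{1} - \frac{7}{6} e_{2} + \frac{7}{3} e_{3} - \frac{7}{6} e_{4} + \frac{7}{3} e_{5}, and R ~R = \frac{121}{18}, so R^-1 = ~R / (\frac{121}{18}).
R v = -\frac{641}{90} + \frac{301}{120} e_{12} + \frac{131}{60} e_{13} - \frac{199}{24} e_{14} - \frac{7}{4} e_{15} + \frac{21}{5} e_{23} - \frac{63}{10} e_{24} + \frac{343}{180} e_{25} + \frac{42}{5} e_{34} + \frac{413}{90} e_{35} - \frac{385}{36} e_{45}
Answer: \frac{10861}{2420} e_{1} + \frac{7028}{1815} e_{2} - \frac{7522}{1815} e_{3} - \frac{2773}{1815} e_{4} - \frac{22183}{3630} e_{5}


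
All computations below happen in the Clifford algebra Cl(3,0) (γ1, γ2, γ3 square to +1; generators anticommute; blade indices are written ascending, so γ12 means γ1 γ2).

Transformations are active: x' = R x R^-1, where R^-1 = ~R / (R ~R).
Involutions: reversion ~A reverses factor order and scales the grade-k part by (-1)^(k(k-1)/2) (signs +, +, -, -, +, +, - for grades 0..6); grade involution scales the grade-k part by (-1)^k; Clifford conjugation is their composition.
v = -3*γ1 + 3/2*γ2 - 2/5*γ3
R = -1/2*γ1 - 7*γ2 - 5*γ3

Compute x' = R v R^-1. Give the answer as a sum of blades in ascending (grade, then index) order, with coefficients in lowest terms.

~R = -1/2*γ1 - 7*γ2 - 5*γ3, and R ~R = 297/4, so R^-1 = ~R / (297/4).
R v = -7 - 87/4*γ12 - 74/5*γ13 + 103/10*γ23
Answer: 919/297*γ1 - 107/594*γ2 + 1994/1485*γ3


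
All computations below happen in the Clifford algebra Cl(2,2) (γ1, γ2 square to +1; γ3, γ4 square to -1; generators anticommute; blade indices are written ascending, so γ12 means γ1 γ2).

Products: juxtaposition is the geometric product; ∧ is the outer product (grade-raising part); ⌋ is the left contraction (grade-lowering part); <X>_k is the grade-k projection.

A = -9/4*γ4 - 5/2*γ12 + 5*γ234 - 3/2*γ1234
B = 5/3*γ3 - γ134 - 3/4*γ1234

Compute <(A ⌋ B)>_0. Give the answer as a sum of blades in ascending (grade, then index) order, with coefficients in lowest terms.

step 1: 9/8 - 15/4*γ1 - 9/4*γ13 - 15/8*γ34 + 27/16*γ123
step 2: 9/8
Answer: 9/8


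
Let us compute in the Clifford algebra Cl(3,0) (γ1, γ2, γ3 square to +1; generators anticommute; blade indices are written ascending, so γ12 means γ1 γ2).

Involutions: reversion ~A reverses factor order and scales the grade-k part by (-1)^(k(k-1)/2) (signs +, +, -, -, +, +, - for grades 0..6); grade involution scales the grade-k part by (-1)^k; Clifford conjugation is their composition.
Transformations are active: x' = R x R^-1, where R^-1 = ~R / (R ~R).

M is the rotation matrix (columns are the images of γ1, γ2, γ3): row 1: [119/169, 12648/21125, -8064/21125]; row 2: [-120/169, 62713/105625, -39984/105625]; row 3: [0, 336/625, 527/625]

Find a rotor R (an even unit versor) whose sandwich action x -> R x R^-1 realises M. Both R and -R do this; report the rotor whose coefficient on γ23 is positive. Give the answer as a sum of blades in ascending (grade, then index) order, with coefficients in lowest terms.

Method: write R = a + b12*γ12 + b13*γ13 + b23*γ23 with a^2 + b12^2 + b13^2 + b23^2 = 1 (so R^-1 = ~R). Expanding the columns R e_j ~R gives tr M = 4a^2 - 1 and, from the antisymmetric part, M21 - M12 = -4a*b12, M13 - M31 = 4a*b13, M32 - M23 = -4a*b23.
Here tr M = 226151/105625, so a^2 = (1 + tr M)/4 = 82944/105625 and a = ±288/325. Taking a = 288/325: M21 - M12 = -27648/21125, M13 - M31 = -8064/21125, M32 - M23 = 96768/105625, giving b12 = 24/65, b13 = -7/65, b23 = -84/325, i.e. R = 288/325 + 24/65*γ12 - 7/65*γ13 - 84/325*γ23.
Its γ23 coefficient is negative, so report the other preimage -R.
Answer: -288/325 - 24/65*γ12 + 7/65*γ13 + 84/325*γ23. Why the constraint matters: R and -R act identically through the sandwich — M has trace 226151/105625 either way — so only the sign condition on γ23 picks one of the two preimages.


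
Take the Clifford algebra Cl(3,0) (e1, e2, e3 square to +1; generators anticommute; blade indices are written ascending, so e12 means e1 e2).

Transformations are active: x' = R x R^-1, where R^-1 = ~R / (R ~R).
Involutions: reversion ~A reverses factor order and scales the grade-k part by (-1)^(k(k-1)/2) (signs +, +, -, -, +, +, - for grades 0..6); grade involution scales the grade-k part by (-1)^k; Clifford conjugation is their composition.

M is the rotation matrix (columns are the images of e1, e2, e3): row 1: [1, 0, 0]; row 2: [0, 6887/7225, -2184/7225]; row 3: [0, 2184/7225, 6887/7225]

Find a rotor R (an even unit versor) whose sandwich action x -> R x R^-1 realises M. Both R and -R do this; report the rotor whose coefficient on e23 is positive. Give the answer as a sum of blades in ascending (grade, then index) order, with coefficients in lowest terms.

Method: write R = a + b12*e12 + b13*e13 + b23*e23 with a^2 + b12^2 + b13^2 + b23^2 = 1 (so R^-1 = ~R). Expanding the columns R e_j ~R gives tr M = 4a^2 - 1 and, from the antisymmetric part, M21 - M12 = -4a*b12, M13 - M31 = 4a*b13, M32 - M23 = -4a*b23.
Here tr M = 20999/7225, so a^2 = (1 + tr M)/4 = 7056/7225 and a = ±84/85. Taking a = 84/85: M21 - M12 = 0, M13 - M31 = 0, M32 - M23 = 4368/7225, giving b12 = 0, b13 = 0, b23 = -13/85, i.e. R = 84/85 - 13/85*e23.
Its e23 coefficient is negative, so report the other preimage -R.
Answer: -84/85 + 13/85*e23. Key observation: the double cover Spin(3) -> SO(3) sends R and -R to the same matrix (trace 20999/7225 here), so the stated sign of the e23 coefficient is what selects one sheet.


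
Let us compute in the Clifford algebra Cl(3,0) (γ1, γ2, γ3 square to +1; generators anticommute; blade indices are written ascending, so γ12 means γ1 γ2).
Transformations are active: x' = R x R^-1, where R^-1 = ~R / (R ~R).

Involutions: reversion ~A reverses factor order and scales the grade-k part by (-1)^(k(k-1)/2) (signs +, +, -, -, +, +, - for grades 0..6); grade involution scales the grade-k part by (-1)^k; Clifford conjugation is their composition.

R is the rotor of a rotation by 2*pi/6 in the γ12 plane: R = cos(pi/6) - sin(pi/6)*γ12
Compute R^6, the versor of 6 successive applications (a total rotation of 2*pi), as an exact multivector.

Half-angle bookkeeping: 6 applications in γ12 add up to rotor phase 6*pi/6 = pi, so R^6 = cos(pi) - sin(pi)*γ12.
cos(pi) = -1 and sin(pi) = 0, so R^6 = -1. The total rotation 2*pi is 1 full turn, so every vector returns to itself, yet the rotor is -1, on the OTHER sheet of the double cover (an odd number of 2*pi turns).
Answer: -1


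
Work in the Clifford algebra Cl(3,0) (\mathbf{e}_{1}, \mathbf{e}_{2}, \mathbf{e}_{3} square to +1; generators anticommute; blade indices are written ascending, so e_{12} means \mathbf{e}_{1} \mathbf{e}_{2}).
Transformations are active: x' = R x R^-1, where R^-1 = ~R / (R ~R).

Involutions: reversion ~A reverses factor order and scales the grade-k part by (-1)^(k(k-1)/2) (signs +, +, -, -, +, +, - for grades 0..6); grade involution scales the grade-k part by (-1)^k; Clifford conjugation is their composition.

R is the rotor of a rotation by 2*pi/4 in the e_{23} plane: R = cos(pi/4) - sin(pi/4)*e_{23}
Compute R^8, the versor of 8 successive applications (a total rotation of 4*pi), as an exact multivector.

The rotor phase is half the rotation angle and phases add under composition, so 8 steps in the e_{23} plane accumulate phase 8*(pi/4) = 2 \pi: R^8 = cos(2 \pi) - sin(2 \pi)*e_{23}.
cos(2 \pi) = 1 and sin(2 \pi) = 0, so R^8 = 1. The total rotation 4*pi is 2 full turns, so every vector returns to itself, yet the rotor is +1, back on the identity sheet (an even number of 2*pi turns).
Answer: 1


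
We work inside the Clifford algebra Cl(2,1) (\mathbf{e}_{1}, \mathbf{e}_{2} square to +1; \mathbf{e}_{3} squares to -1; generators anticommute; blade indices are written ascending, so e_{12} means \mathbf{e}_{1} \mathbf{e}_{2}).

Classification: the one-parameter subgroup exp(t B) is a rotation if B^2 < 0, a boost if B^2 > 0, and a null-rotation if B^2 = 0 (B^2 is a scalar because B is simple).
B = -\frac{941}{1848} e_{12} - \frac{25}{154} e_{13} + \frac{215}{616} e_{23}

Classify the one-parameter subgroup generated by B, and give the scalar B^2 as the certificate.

B^2 term by term: the squares give (-\frac{941}{1848})^2*(e_{12})^2 + (-\frac{25}{154})^2*(e_{13})^2 + (\frac{215}{616})^2*(e_{23})^2 = \frac{885481}{3415104}*(-1) + \frac{625}{23716}*(+1) + \frac{46225}{379456}*(+1) = -\frac{1}{9} (each basis 2-blade squares to minus the product of its generators' squares); cross terms between blades sharing an index anticommute and cancel. So B^2 = -\frac{1}{9}.
Answer: rotation, certificate B^2 = -\frac{1}{9}. Because -\frac{1}{9} is invariant under every versor sandwich, the classification follows from its sign alone.


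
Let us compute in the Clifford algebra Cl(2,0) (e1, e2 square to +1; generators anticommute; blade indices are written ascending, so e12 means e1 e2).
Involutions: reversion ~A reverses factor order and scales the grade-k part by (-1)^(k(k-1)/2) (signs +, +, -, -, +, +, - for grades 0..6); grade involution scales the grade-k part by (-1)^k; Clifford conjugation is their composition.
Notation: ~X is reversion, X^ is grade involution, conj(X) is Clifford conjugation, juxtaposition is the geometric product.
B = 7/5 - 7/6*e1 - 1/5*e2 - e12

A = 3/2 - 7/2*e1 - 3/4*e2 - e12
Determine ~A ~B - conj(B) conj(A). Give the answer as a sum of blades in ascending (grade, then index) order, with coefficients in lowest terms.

first term: 16/3 - 61/10*e1 - 221/60*e2 + 109/40*e12
second term: 16/3 + 36/5*e1 - 59/60*e2 + 123/40*e12
Answer: -133/10*e1 - 27/10*e2 - 7/20*e12


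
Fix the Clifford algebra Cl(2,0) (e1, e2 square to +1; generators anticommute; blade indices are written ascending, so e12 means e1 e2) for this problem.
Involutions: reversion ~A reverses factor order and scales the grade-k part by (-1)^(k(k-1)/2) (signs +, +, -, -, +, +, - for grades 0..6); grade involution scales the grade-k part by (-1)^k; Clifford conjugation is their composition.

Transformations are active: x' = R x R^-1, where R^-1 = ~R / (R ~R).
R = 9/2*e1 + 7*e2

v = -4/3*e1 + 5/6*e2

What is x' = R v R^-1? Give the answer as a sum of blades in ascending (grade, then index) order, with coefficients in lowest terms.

~R = 9/2*e1 + 7*e2, and R ~R = 277/4, so R^-1 = ~R / (277/4).
R v = -1/6 + 157/12*e12
Answer: 1090/831*e1 - 1441/1662*e2
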